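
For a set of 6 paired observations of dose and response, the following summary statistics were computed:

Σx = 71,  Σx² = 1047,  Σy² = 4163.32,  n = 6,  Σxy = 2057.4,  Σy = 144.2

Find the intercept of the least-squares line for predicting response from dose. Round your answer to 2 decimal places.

Sxx = Σx² − (Σx)²/n = 1047 − 840.166667 = 206.833333
Sxy = Σxy − (Σx)(Σy)/n = 2057.4 − 1706.366667 = 351.033333
b = Sxy/Sxx = 351.033333/206.833333 = 1.697180
a = ȳ − b·x̄ = 24.033333 − 1.697180·11.833333 = 3.950040

3.95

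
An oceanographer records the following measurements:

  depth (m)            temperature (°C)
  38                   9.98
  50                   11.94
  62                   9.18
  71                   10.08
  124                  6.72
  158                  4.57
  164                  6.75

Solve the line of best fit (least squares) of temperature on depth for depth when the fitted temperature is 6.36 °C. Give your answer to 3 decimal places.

n = 7, Σx = 667, Σy = 59.22, Σxy = 4923.42, Σx² = 80065
Sxx = Σx² − (Σx)²/n = 80065 − 63555.571429 = 16509.428571
Sxy = Σxy − (Σx)(Σy)/n = 4923.42 − 5642.82 = -719.4
b = Sxy/Sxx = -719.4/16509.428571 = -0.043575
a = ȳ − b·x̄ = 8.46 − (-0.043575)·95.285714 = 12.612085
Set a + b·x = 6.36: x = (6.36 − 12.612085) / (-0.043575) = 143.478375

143.478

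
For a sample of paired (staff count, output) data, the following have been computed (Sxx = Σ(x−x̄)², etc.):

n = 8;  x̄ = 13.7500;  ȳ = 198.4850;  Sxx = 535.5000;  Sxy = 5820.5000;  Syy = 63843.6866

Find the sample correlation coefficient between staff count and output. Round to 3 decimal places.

0.995

r = Sxy/√(Sxx·Syy) = 5820.5/√(34188294.1743) = 5820.5/5847.075694 = 0.995455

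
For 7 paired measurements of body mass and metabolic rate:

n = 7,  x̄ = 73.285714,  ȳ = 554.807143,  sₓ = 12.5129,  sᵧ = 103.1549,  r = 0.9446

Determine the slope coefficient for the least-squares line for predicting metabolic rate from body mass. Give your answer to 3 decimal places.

b = r · sᵧ/sₓ = 0.9446 · 103.1549/12.5129 = 7.787173

7.787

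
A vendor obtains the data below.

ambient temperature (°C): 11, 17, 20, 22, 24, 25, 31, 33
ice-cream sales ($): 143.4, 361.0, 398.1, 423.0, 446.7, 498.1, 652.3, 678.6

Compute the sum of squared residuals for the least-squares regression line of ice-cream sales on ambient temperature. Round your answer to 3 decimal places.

n = 8, Σx = 183, Σy = 3601.2, Σxy = 90770.8, Σx² = 4545, Σy² = 1821934.92
Sxx = Σx² − (Σx)²/n = 4545 − 4186.125 = 358.875
Sxy = Σxy − (Σx)(Σy)/n = 90770.8 − 82377.45 = 8393.35
Syy = Σy² − (Σy)²/n = 1821934.92 − 1621080.18 = 200854.74
b = Sxy/Sxx = 8393.35/358.875 = 23.387948
SSE = Syy − b·Sxy = 200854.74 − 23.387948·8393.35 = 4551.502877

4551.503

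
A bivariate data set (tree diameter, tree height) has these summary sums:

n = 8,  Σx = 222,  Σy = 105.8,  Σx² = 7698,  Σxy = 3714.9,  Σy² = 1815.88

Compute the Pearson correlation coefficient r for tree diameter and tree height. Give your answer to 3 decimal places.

Sxx = Σx² − (Σx)²/n = 7698 − 6160.5 = 1537.5
Sxy = Σxy − (Σx)(Σy)/n = 3714.9 − 2935.95 = 778.95
Syy = Σy² − (Σy)²/n = 1815.88 − 1399.205 = 416.675
r = Sxy/√(Sxx·Syy) = 778.95/√(640637.8125) = 778.95/800.398534 = 0.973203

0.973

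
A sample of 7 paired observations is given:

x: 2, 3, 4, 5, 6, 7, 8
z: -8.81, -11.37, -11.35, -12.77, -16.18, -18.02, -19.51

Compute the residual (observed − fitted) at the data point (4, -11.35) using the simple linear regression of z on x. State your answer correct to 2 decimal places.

n = 7, Σx = 35, Σy = -98.01, Σxy = -540.28, Σx² = 203
Sxx = Σx² − (Σx)²/n = 203 − 175 = 28
Sxy = Σxy − (Σx)(Σy)/n = -540.28 − (-490.05) = -50.23
b = Sxy/Sxx = -50.23/28 = -1.793929
a = ȳ − b·x̄ = -14.001429 − (-1.793929)·5 = -5.031786
ŷ(4) = -5.031786 + (-1.793929)·4 = -12.2075
residual = y − ŷ = -11.35 − (-12.2075) = 0.8575

0.86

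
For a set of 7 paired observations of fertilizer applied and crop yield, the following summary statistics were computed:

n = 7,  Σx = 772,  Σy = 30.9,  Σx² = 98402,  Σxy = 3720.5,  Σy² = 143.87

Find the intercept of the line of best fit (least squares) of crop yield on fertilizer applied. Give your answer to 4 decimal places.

Sxx = Σx² − (Σx)²/n = 98402 − 85140.571429 = 13261.428571
Sxy = Σxy − (Σx)(Σy)/n = 3720.5 − 3407.828571 = 312.671429
b = Sxy/Sxx = 312.671429/13261.428571 = 0.023578
a = ȳ − b·x̄ = 4.414286 − 0.023578·110.285714 = 1.814023

1.8140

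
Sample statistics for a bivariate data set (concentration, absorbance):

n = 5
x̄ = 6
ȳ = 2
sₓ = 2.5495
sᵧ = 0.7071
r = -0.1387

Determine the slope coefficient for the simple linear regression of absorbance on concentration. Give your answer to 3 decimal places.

b = r · sᵧ/sₓ = -0.1387 · 0.7071/2.5495 = -0.038468

-0.038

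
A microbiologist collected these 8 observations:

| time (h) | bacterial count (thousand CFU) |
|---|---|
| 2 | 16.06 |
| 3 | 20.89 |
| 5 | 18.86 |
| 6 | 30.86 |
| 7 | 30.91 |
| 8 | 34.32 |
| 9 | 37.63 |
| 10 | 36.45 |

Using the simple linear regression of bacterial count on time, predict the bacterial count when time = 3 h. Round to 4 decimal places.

19.1138

n = 8, Σx = 50, Σy = 225.98, Σxy = 1568.35, Σx² = 368
Sxx = Σx² − (Σx)²/n = 368 − 312.5 = 55.5
Sxy = Σxy − (Σx)(Σy)/n = 1568.35 − 1412.375 = 155.975
b = Sxy/Sxx = 155.975/55.5 = 2.810360
a = ȳ − b·x̄ = 28.2475 − 2.810360·6.25 = 10.682748
ŷ(3) = a + b·3 = 10.682748 + 2.810360·3 = 19.113829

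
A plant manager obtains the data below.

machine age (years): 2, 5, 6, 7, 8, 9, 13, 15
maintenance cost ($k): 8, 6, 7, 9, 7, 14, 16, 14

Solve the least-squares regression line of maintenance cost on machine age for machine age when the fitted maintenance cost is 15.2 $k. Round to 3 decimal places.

n = 8, Σx = 65, Σy = 81, Σxy = 751, Σx² = 653
Sxx = Σx² − (Σx)²/n = 653 − 528.125 = 124.875
Sxy = Σxy − (Σx)(Σy)/n = 751 − 658.125 = 92.875
b = Sxy/Sxx = 92.875/124.875 = 0.743744
a = ȳ − b·x̄ = 10.125 − 0.743744·8.125 = 4.082082
Set a + b·x = 15.2: x = (15.2 − 4.082082) / 0.743744 = 14.948587

14.949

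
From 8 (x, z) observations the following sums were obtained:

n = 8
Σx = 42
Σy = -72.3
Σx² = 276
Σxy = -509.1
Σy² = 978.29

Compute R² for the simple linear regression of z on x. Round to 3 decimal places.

0.930

Sxx = Σx² − (Σx)²/n = 276 − 220.5 = 55.5
Sxy = Σxy − (Σx)(Σy)/n = -509.1 − (-379.575) = -129.525
Syy = Σy² − (Σy)²/n = 978.29 − 653.41125 = 324.87875
R² = Sxy²/(Sxx·Syy) = (-129.525)²/(55.5·324.87875) = 0.930450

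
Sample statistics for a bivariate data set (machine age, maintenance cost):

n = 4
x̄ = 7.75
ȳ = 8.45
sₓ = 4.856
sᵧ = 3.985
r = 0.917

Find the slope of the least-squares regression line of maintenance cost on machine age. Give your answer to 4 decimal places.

0.7525

b = r · sᵧ/sₓ = 0.917 · 3.985/4.856 = 0.752522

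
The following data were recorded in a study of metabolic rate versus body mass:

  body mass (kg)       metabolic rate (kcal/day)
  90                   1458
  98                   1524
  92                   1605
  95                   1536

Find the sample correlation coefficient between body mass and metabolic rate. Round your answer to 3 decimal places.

0.191

n = 4, Σx = 375, Σy = 6123, Σxy = 574152, Σx² = 35193, Σy² = 9383661
Sxx = Σx² − (Σx)²/n = 35193 − 35156.25 = 36.75
Sxy = Σxy − (Σx)(Σy)/n = 574152 − 574031.25 = 120.75
Syy = Σy² − (Σy)²/n = 9383661 − 9372782.25 = 10878.75
r = Sxy/√(Sxx·Syy) = 120.75/√(399794.0625) = 120.75/632.292703 = 0.190972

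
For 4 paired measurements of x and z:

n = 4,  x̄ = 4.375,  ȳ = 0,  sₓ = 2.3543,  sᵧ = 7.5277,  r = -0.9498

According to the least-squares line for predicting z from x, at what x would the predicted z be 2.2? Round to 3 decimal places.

b = r · sᵧ/sₓ = -0.9498 · 7.5277/2.3543 = -3.036915
a = ȳ − b·x̄ = 0 − (-3.036915)·4.375 = 13.286504
Set a + b·x = 2.2: x = (2.2 − 13.286504) / (-3.036915) = 3.650581

3.651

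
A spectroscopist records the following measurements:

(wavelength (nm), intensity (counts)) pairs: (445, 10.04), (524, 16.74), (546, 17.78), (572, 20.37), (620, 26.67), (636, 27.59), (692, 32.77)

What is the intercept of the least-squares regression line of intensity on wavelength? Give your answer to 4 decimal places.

-32.8516

n = 7, Σx = 4035, Σy = 151.96, Σxy = 91358.56, Σx² = 2365661
Sxx = Σx² − (Σx)²/n = 2365661 − 2325889.285714 = 39771.714286
Sxy = Σxy − (Σx)(Σy)/n = 91358.56 − 87594.085714 = 3764.474286
b = Sxy/Sxx = 3764.474286/39771.714286 = 0.094652
a = ȳ − b·x̄ = 21.708571 − 0.094652·576.428571 = -32.851574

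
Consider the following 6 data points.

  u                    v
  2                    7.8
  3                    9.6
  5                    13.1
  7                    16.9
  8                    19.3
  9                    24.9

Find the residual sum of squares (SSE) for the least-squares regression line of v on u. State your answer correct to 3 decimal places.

9.049

n = 6, Σx = 34, Σy = 91.6, Σxy = 606.7, Σx² = 232, Σy² = 1602.72
Sxx = Σx² − (Σx)²/n = 232 − 192.666667 = 39.333333
Sxy = Σxy − (Σx)(Σy)/n = 606.7 − 519.066667 = 87.633333
Syy = Σy² − (Σy)²/n = 1602.72 − 1398.426667 = 204.293333
b = Sxy/Sxx = 87.633333/39.333333 = 2.227966
SSE = Syy − b·Sxy = 204.293333 − 2.227966·87.633333 = 9.049237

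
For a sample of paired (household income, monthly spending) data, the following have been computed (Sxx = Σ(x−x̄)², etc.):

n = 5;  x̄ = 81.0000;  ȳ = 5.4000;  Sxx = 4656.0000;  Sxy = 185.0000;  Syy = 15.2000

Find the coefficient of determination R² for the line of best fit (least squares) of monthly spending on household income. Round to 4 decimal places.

R² = Sxy²/(Sxx·Syy) = (185)²/(4656·15.2) = 0.483601

0.4836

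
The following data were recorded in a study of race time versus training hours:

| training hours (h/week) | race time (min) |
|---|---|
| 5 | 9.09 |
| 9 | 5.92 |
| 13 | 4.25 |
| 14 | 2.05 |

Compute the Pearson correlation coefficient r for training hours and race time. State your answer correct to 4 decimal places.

n = 4, Σx = 41, Σy = 21.31, Σxy = 182.68, Σx² = 471, Σy² = 139.9395
Sxx = Σx² − (Σx)²/n = 471 − 420.25 = 50.75
Sxy = Σxy − (Σx)(Σy)/n = 182.68 − 218.4275 = -35.7475
Syy = Σy² − (Σy)²/n = 139.9395 − 113.529025 = 26.410475
r = Sxy/√(Sxx·Syy) = -35.7475/√(1340.331606) = -35.7475/36.610540 = -0.976426

-0.9764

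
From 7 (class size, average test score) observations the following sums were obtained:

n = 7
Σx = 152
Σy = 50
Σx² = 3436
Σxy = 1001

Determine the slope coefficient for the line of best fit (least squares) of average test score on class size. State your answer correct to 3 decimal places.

Sxx = Σx² − (Σx)²/n = 3436 − 3300.571429 = 135.428571
Sxy = Σxy − (Σx)(Σy)/n = 1001 − 1085.714286 = -84.714286
b = Sxy/Sxx = -84.714286/135.428571 = -0.625527

-0.626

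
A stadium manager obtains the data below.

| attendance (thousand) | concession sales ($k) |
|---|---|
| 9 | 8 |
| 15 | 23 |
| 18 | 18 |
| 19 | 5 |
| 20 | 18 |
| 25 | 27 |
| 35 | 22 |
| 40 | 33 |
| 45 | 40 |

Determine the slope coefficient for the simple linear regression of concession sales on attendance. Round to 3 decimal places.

n = 9, Σx = 226, Σy = 194, Σxy = 5761, Σx² = 6866
Sxx = Σx² − (Σx)²/n = 6866 − 5675.111111 = 1190.888889
Sxy = Σxy − (Σx)(Σy)/n = 5761 − 4871.555556 = 889.444444
b = Sxy/Sxx = 889.444444/1190.888889 = 0.746874

0.747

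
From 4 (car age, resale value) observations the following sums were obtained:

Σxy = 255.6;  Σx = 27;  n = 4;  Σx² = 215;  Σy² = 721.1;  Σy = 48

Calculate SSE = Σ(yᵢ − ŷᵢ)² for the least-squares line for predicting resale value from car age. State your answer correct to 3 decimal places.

Sxx = Σx² − (Σx)²/n = 215 − 182.25 = 32.75
Sxy = Σxy − (Σx)(Σy)/n = 255.6 − 324 = -68.4
Syy = Σy² − (Σy)²/n = 721.1 − 576 = 145.1
b = Sxy/Sxx = -68.4/32.75 = -2.088550
SSE = Syy − b·Sxy = 145.1 − (-2.088550)·(-68.4) = 2.243206

2.243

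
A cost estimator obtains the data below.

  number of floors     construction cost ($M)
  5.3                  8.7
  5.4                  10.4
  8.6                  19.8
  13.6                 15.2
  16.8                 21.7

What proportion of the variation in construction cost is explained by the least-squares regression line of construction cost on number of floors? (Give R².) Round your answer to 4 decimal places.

0.6080

n = 5, Σx = 49.7, Σy = 75.8, Σxy = 843.83, Σx² = 598.41, Σy² = 1277.82
Sxx = Σx² − (Σx)²/n = 598.41 − 494.018 = 104.392
Sxy = Σxy − (Σx)(Σy)/n = 843.83 − 753.452 = 90.378
Syy = Σy² − (Σy)²/n = 1277.82 − 1149.128 = 128.692
R² = Sxy²/(Sxx·Syy) = (90.378)²/(104.392·128.692) = 0.608004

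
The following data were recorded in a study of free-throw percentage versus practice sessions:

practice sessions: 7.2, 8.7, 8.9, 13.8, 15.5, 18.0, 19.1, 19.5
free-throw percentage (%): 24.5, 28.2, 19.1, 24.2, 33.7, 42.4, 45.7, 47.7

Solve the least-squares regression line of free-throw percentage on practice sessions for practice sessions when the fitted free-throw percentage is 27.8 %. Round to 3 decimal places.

n = 8, Σx = 110.7, Σy = 265.5, Σxy = 4014.26, Σx² = 1706.49
Sxx = Σx² − (Σx)²/n = 1706.49 − 1531.81125 = 174.67875
Sxy = Σxy − (Σx)(Σy)/n = 4014.26 − 3673.85625 = 340.40375
b = Sxy/Sxx = 340.40375/174.67875 = 1.948742
a = ȳ − b·x̄ = 33.1875 − 1.948742·13.8375 = 6.221788
Set a + b·x = 27.8: x = (27.8 − 6.221788) / 1.948742 = 11.072895

11.073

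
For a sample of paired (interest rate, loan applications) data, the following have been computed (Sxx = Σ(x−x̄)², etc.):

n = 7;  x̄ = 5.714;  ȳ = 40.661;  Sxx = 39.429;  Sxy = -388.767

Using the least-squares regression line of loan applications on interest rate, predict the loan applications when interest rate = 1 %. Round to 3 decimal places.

87.141

b = Sxy/Sxx = -388.767/39.429 = -9.859925
a = ȳ − b·x̄ = 40.661 − (-9.859925)·5.714 = 97.000614
ŷ(1) = a + b·1 = 97.000614 + (-9.859925)·1 = 87.140689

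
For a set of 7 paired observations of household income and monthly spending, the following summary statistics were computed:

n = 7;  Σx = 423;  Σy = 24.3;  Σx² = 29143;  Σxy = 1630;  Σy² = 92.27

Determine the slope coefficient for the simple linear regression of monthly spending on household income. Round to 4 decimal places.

0.0451

Sxx = Σx² − (Σx)²/n = 29143 − 25561.285714 = 3581.714286
Sxy = Σxy − (Σx)(Σy)/n = 1630 − 1468.414286 = 161.585714
b = Sxy/Sxx = 161.585714/3581.714286 = 0.045114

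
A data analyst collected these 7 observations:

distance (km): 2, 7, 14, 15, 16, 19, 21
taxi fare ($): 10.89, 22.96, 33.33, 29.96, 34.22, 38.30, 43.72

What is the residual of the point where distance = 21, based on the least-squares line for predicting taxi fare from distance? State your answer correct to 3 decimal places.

n = 7, Σx = 94, Σy = 213.38, Σxy = 3291.86, Σx² = 1532
Sxx = Σx² − (Σx)²/n = 1532 − 1262.285714 = 269.714286
Sxy = Σxy − (Σx)(Σy)/n = 3291.86 − 2865.388571 = 426.471429
b = Sxy/Sxx = 426.471429/269.714286 = 1.581197
a = ȳ − b·x̄ = 30.482857 − 1.581197·13.428571 = 9.249640
ŷ(21) = 9.249640 + 1.581197·21 = 42.454778
residual = y − ŷ = 43.72 − 42.454778 = 1.265222

1.265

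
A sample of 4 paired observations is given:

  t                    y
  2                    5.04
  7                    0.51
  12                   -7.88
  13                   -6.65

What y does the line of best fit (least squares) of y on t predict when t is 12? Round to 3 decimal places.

-6.383

n = 4, Σx = 34, Σy = -8.98, Σxy = -167.36, Σx² = 366
Sxx = Σx² − (Σx)²/n = 366 − 289 = 77
Sxy = Σxy − (Σx)(Σy)/n = -167.36 − (-76.33) = -91.03
b = Sxy/Sxx = -91.03/77 = -1.182208
a = ȳ − b·x̄ = -2.245 − (-1.182208)·8.5 = 7.803766
ŷ(12) = a + b·12 = 7.803766 + (-1.182208)·12 = -6.382727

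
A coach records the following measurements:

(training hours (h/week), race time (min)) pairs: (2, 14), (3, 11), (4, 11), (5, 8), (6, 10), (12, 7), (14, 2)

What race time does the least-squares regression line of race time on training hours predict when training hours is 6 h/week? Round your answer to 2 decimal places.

9.43

n = 7, Σx = 46, Σy = 63, Σxy = 317, Σx² = 430
Sxx = Σx² − (Σx)²/n = 430 − 302.285714 = 127.714286
Sxy = Σxy − (Σx)(Σy)/n = 317 − 414 = -97
b = Sxy/Sxx = -97/127.714286 = -0.759508
a = ȳ − b·x̄ = 9 − (-0.759508)·6.571429 = 13.991051
ŷ(6) = a + b·6 = 13.991051 + (-0.759508)·6 = 9.434004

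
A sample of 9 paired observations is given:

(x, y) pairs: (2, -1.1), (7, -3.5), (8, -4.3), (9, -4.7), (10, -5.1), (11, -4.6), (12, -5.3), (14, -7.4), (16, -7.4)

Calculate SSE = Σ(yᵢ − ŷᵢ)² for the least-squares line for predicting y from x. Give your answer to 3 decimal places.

1.567

n = 9, Σx = 89, Σy = -43.4, Σxy = -490.6, Σx² = 1015, Σy² = 238.82
Sxx = Σx² − (Σx)²/n = 1015 − 880.111111 = 134.888889
Sxy = Σxy − (Σx)(Σy)/n = -490.6 − (-429.177778) = -61.422222
Syy = Σy² − (Σy)²/n = 238.82 − 209.284444 = 29.535556
b = Sxy/Sxx = -61.422222/134.888889 = -0.455354
SSE = Syy − b·Sxy = 29.535556 − (-0.455354)·(-61.422222) = 1.566689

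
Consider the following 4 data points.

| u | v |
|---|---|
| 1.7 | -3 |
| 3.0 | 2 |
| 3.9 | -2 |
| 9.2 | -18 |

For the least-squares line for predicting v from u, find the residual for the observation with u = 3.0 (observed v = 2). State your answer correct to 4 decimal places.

n = 4, Σx = 17.8, Σy = -21, Σxy = -172.5, Σx² = 111.74
Sxx = Σx² − (Σx)²/n = 111.74 − 79.21 = 32.53
Sxy = Σxy − (Σx)(Σy)/n = -172.5 − (-93.45) = -79.05
b = Sxy/Sxx = -79.05/32.53 = -2.430065
a = ȳ − b·x̄ = -5.25 − (-2.430065)·4.45 = 5.563787
ŷ(3.0) = 5.563787 + (-2.430065)·3 = -1.726406
residual = y − ŷ = 2 − (-1.726406) = 3.726406

3.7264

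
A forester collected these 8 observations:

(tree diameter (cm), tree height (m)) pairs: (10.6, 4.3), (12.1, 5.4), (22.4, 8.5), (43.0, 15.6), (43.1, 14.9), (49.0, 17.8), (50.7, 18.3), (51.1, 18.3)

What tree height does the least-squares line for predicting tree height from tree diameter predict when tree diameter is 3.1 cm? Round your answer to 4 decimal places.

n = 8, Σx = 282, Σy = 103.1, Σxy = 4349.45, Σx² = 12049.84
Sxx = Σx² − (Σx)²/n = 12049.84 − 9940.5 = 2109.34
Sxy = Σxy − (Σx)(Σy)/n = 4349.45 − 3634.275 = 715.175
b = Sxy/Sxx = 715.175/2109.34 = 0.339052
a = ȳ − b·x̄ = 12.8875 − 0.339052·35.25 = 0.935933
ŷ(3.1) = a + b·3.1 = 0.935933 + 0.339052·3.1 = 1.986993

1.9870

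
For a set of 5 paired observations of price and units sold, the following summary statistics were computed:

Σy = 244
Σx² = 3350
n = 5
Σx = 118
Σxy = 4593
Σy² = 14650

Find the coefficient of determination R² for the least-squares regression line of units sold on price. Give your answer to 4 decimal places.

0.8761

Sxx = Σx² − (Σx)²/n = 3350 − 2784.8 = 565.2
Sxy = Σxy − (Σx)(Σy)/n = 4593 − 5758.4 = -1165.4
Syy = Σy² − (Σy)²/n = 14650 − 11907.2 = 2742.8
R² = Sxy²/(Sxx·Syy) = (-1165.4)²/(565.2·2742.8) = 0.876100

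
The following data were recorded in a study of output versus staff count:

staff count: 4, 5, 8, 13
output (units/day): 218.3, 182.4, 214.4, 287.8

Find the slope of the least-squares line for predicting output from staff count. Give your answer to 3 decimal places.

9.593

n = 4, Σx = 30, Σy = 902.9, Σxy = 7241.8, Σx² = 274
Sxx = Σx² − (Σx)²/n = 274 − 225 = 49
Sxy = Σxy − (Σx)(Σy)/n = 7241.8 − 6771.75 = 470.05
b = Sxy/Sxx = 470.05/49 = 9.592857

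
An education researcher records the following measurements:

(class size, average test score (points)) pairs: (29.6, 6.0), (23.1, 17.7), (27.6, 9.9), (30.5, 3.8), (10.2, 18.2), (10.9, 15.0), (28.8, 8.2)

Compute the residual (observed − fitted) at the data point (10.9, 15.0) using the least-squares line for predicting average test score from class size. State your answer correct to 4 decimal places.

n = 7, Σx = 160.7, Σy = 78.8, Σxy = 1560.91, Σx² = 4154.07
Sxx = Σx² − (Σx)²/n = 4154.07 − 3689.212857 = 464.857143
Sxy = Σxy − (Σx)(Σy)/n = 1560.91 − 1809.022857 = -248.112857
b = Sxy/Sxx = -248.112857/464.857143 = -0.533740
a = ȳ − b·x̄ = 11.257143 − (-0.533740)·22.957143 = 23.510289
ŷ(10.9) = 23.510289 + (-0.533740)·10.9 = 17.692522
residual = y − ŷ = 15.0 − 17.692522 = -2.692522

-2.6925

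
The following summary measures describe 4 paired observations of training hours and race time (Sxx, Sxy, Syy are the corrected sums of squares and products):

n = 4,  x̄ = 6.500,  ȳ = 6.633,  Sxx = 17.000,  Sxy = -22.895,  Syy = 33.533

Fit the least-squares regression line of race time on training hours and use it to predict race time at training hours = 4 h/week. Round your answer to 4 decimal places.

9.9999

b = Sxy/Sxx = -22.895/17 = -1.346765
a = ȳ − b·x̄ = 6.633 − (-1.346765)·6.5 = 15.386971
ŷ(4) = a + b·4 = 15.386971 + (-1.346765)·4 = 9.999912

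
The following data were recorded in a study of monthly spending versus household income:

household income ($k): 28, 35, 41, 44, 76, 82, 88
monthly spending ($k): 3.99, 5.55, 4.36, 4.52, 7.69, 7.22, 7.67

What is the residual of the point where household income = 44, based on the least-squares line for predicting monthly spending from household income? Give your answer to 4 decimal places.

n = 7, Σx = 394, Σy = 41, Σxy = 2535.05, Σx² = 25870
Sxx = Σx² − (Σx)²/n = 25870 − 22176.571429 = 3693.428571
Sxy = Σxy − (Σx)(Σy)/n = 2535.05 − 2307.714286 = 227.335714
b = Sxy/Sxx = 227.335714/3693.428571 = 0.061551
a = ȳ − b·x̄ = 5.857143 − 0.061551·56.285714 = 2.392678
ŷ(44) = 2.392678 + 0.061551·44 = 5.100940
residual = y − ŷ = 4.52 − 5.100940 = -0.580940

-0.5809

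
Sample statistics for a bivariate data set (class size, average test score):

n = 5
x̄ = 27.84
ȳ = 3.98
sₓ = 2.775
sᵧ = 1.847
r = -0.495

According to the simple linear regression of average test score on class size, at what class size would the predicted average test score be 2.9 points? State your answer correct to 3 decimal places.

b = r · sᵧ/sₓ = -0.495 · 1.847/2.775 = -0.329465
a = ȳ − b·x̄ = 3.98 − (-0.329465)·27.84 = 13.152302
Set a + b·x = 2.9: x = (2.9 − 13.152302) / (-0.329465) = 31.118043

31.118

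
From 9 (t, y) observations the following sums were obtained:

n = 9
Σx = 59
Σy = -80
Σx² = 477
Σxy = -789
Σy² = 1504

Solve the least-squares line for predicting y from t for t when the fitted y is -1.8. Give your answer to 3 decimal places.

4.138

Sxx = Σx² − (Σx)²/n = 477 − 386.777778 = 90.222222
Sxy = Σxy − (Σx)(Σy)/n = -789 − (-524.444444) = -264.555556
b = Sxy/Sxx = -264.555556/90.222222 = -2.932266
a = ȳ − b·x̄ = -8.888889 − (-2.932266)·6.555556 = 10.333744
Set a + b·x = -1.8: x = (-1.8 − 10.333744) / (-2.932266) = 4.138009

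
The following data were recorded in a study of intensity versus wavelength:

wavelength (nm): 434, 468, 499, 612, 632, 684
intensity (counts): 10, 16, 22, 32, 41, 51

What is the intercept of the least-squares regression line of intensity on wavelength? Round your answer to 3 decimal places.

-55.425

n = 6, Σx = 3329, Σy = 172, Σxy = 103186, Σx² = 1898205
Sxx = Σx² − (Σx)²/n = 1898205 − 1847040.166667 = 51164.833333
Sxy = Σxy − (Σx)(Σy)/n = 103186 − 95431.333333 = 7754.666667
b = Sxy/Sxx = 7754.666667/51164.833333 = 0.151562
a = ȳ − b·x̄ = 28.666667 − 0.151562·554.833333 = -55.425224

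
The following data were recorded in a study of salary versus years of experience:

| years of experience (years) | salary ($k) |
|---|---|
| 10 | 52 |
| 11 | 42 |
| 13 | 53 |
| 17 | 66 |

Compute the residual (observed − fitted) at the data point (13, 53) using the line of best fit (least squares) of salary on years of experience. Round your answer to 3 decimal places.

n = 4, Σx = 51, Σy = 213, Σxy = 2793, Σx² = 679
Sxx = Σx² − (Σx)²/n = 679 − 650.25 = 28.75
Sxy = Σxy − (Σx)(Σy)/n = 2793 − 2715.75 = 77.25
b = Sxy/Sxx = 77.25/28.75 = 2.686957
a = ȳ − b·x̄ = 53.25 − 2.686957·12.75 = 18.991304
ŷ(13) = 18.991304 + 2.686957·13 = 53.921739
residual = y − ŷ = 53 − 53.921739 = -0.921739

-0.922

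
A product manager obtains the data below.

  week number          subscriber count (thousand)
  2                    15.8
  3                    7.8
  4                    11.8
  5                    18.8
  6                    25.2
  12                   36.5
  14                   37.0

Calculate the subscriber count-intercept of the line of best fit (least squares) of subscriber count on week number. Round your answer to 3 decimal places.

6.477

n = 7, Σx = 46, Σy = 152.9, Σxy = 1303.4, Σx² = 430
Sxx = Σx² − (Σx)²/n = 430 − 302.285714 = 127.714286
Sxy = Σxy − (Σx)(Σy)/n = 1303.4 − 1004.771429 = 298.628571
b = Sxy/Sxx = 298.628571/127.714286 = 2.338255
a = ȳ − b·x̄ = 21.842857 − 2.338255·6.571429 = 6.477181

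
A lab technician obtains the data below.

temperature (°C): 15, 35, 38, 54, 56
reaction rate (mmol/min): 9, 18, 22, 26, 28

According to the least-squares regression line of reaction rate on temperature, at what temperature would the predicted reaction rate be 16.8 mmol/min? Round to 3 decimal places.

31.102

n = 5, Σx = 198, Σy = 103, Σxy = 4573, Σx² = 8946
Sxx = Σx² − (Σx)²/n = 8946 − 7840.8 = 1105.2
Sxy = Σxy − (Σx)(Σy)/n = 4573 − 4078.8 = 494.2
b = Sxy/Sxx = 494.2/1105.2 = 0.447159
a = ȳ − b·x̄ = 20.6 − 0.447159·39.6 = 2.892508
Set a + b·x = 16.8: x = (16.8 − 2.892508) / 0.447159 = 31.101902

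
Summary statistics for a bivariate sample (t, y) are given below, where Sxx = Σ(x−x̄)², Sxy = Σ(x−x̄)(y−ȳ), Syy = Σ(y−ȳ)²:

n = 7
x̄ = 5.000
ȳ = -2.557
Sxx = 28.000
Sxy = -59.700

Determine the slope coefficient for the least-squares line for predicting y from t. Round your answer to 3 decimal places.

b = Sxy/Sxx = -59.7/28 = -2.132143

-2.132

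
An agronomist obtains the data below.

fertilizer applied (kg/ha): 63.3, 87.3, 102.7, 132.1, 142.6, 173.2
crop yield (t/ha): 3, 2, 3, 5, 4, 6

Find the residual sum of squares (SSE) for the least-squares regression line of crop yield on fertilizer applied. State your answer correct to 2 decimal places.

2.73

n = 6, Σx = 701.2, Σy = 23, Σxy = 2942.7, Σx² = 89958.88, Σy² = 99
Sxx = Σx² − (Σx)²/n = 89958.88 − 81946.906667 = 8011.973333
Sxy = Σxy − (Σx)(Σy)/n = 2942.7 − 2687.933333 = 254.766667
Syy = Σy² − (Σy)²/n = 99 − 88.166667 = 10.833333
b = Sxy/Sxx = 254.766667/8011.973333 = 0.031798
SSE = Syy − b·Sxy = 10.833333 − 0.031798·254.766667 = 2.732201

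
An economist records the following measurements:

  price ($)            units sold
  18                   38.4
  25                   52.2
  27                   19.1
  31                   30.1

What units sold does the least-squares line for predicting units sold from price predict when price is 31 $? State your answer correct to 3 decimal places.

n = 4, Σx = 101, Σy = 139.8, Σxy = 3445, Σx² = 2639
Sxx = Σx² − (Σx)²/n = 2639 − 2550.25 = 88.75
Sxy = Σxy − (Σx)(Σy)/n = 3445 − 3529.95 = -84.95
b = Sxy/Sxx = -84.95/88.75 = -0.957183
a = ȳ − b·x̄ = 34.95 − (-0.957183)·25.25 = 59.118873
ŷ(31) = a + b·31 = 59.118873 + (-0.957183)·31 = 29.446197

29.446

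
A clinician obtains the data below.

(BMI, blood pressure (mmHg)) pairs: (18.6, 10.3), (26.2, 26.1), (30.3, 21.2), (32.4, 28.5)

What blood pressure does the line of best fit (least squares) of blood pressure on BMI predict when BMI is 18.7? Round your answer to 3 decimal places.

n = 4, Σx = 107.5, Σy = 86.1, Σxy = 2441.16, Σx² = 3000.25
Sxx = Σx² − (Σx)²/n = 3000.25 − 2889.0625 = 111.1875
Sxy = Σxy − (Σx)(Σy)/n = 2441.16 − 2313.9375 = 127.2225
b = Sxy/Sxx = 127.2225/111.1875 = 1.144216
a = ȳ − b·x̄ = 21.525 − 1.144216·26.875 = -9.225801
ŷ(18.7) = a + b·18.7 = -9.225801 + 1.144216·18.7 = 12.171035

12.171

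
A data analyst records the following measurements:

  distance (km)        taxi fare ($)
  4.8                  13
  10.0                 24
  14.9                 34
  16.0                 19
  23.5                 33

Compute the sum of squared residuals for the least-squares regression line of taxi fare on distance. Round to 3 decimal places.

147.961

n = 5, Σx = 69.2, Σy = 123, Σxy = 1888.5, Σx² = 1153.3, Σy² = 3351
Sxx = Σx² − (Σx)²/n = 1153.3 − 957.728 = 195.572
Sxy = Σxy − (Σx)(Σy)/n = 1888.5 − 1702.32 = 186.18
Syy = Σy² − (Σy)²/n = 3351 − 3025.8 = 325.2
b = Sxy/Sxx = 186.18/195.572 = 0.951977
SSE = Syy − b·Sxy = 325.2 − 0.951977·186.18 = 147.960966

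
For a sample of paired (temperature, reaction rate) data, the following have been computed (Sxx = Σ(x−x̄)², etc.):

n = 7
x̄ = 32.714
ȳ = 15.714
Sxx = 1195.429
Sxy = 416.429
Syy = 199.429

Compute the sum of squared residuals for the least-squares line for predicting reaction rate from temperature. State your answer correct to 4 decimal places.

b = Sxy/Sxx = 416.429/1195.429 = 0.348351
SSE = Syy − b·Sxy = 199.429 − 0.348351·416.429 = 54.365502

54.3655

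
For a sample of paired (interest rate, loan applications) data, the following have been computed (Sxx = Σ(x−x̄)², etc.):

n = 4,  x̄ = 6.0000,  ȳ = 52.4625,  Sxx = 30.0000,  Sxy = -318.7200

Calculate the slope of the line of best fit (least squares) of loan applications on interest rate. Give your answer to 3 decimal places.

-10.624

b = Sxy/Sxx = -318.72/30 = -10.624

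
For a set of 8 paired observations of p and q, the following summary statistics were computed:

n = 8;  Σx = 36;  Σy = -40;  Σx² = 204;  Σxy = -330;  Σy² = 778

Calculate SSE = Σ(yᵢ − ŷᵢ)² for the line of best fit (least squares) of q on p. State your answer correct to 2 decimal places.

Sxx = Σx² − (Σx)²/n = 204 − 162 = 42
Sxy = Σxy − (Σx)(Σy)/n = -330 − (-180) = -150
Syy = Σy² − (Σy)²/n = 778 − 200 = 578
b = Sxy/Sxx = -150/42 = -3.571429
SSE = Syy − b·Sxy = 578 − (-3.571429)·(-150) = 42.285714

42.29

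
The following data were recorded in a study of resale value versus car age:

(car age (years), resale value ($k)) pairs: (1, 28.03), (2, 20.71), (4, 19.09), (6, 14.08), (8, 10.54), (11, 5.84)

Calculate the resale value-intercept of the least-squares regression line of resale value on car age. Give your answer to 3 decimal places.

27.250

n = 6, Σx = 32, Σy = 98.29, Σxy = 378.85, Σx² = 242
Sxx = Σx² − (Σx)²/n = 242 − 170.666667 = 71.333333
Sxy = Σxy − (Σx)(Σy)/n = 378.85 − 524.213333 = -145.363333
b = Sxy/Sxx = -145.363333/71.333333 = -2.037804
a = ȳ − b·x̄ = 16.381667 − (-2.037804)·5.333333 = 27.249953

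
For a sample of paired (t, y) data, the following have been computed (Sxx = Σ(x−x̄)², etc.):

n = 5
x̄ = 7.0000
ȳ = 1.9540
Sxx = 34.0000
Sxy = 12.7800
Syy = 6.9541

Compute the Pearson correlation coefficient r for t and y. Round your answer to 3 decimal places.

0.831

r = Sxy/√(Sxx·Syy) = 12.78/√(236.4394) = 12.78/15.376586 = 0.831134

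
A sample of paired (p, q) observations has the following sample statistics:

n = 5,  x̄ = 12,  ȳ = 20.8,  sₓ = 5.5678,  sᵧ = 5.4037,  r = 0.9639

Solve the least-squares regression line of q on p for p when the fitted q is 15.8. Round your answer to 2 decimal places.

b = r · sᵧ/sₓ = 0.9639 · 5.4037/5.5678 = 0.935491
a = ȳ − b·x̄ = 20.8 − 0.935491·12 = 9.574109
Set a + b·x = 15.8: x = (15.8 − 9.574109) / 0.935491 = 6.655213

6.66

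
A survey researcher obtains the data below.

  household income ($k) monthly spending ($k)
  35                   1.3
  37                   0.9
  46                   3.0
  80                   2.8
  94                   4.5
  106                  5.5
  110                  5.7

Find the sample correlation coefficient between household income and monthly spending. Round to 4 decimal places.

0.9400

n = 7, Σx = 508, Σy = 23.7, Σxy = 2073.8, Σx² = 43282, Σy² = 102.33
Sxx = Σx² − (Σx)²/n = 43282 − 36866.285714 = 6415.714286
Sxy = Σxy − (Σx)(Σy)/n = 2073.8 − 1719.942857 = 353.857143
Syy = Σy² − (Σy)²/n = 102.33 − 80.241429 = 22.088571
r = Sxy/√(Sxx·Syy) = 353.857143/√(141713.963265) = 353.857143/376.449151 = 0.939987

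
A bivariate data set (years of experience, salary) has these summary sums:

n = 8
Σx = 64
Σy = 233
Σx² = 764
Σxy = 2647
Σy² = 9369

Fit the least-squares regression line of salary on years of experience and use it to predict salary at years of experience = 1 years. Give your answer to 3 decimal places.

Sxx = Σx² − (Σx)²/n = 764 − 512 = 252
Sxy = Σxy − (Σx)(Σy)/n = 2647 − 1864 = 783
b = Sxy/Sxx = 783/252 = 3.107143
a = ȳ − b·x̄ = 29.125 − 3.107143·8 = 4.267857
ŷ(1) = a + b·1 = 4.267857 + 3.107143·1 = 7.375

7.375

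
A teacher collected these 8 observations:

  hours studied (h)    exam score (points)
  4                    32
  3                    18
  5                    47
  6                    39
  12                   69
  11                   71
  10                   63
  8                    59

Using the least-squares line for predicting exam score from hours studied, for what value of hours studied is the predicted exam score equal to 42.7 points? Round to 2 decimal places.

6.06

n = 8, Σx = 59, Σy = 398, Σxy = 3362, Σx² = 515
Sxx = Σx² − (Σx)²/n = 515 − 435.125 = 79.875
Sxy = Σxy − (Σx)(Σy)/n = 3362 − 2935.25 = 426.75
b = Sxy/Sxx = 426.75/79.875 = 5.342723
a = ȳ − b·x̄ = 49.75 − 5.342723·7.375 = 10.347418
Set a + b·x = 42.7: x = (42.7 − 10.347418) / 5.342723 = 6.055448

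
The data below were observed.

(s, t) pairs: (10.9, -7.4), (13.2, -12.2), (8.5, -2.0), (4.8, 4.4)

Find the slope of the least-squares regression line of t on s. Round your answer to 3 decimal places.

-1.986

n = 4, Σx = 37.4, Σy = -17.2, Σxy = -237.58, Σx² = 388.34
Sxx = Σx² − (Σx)²/n = 388.34 − 349.69 = 38.65
Sxy = Σxy − (Σx)(Σy)/n = -237.58 − (-160.82) = -76.76
b = Sxy/Sxx = -76.76/38.65 = -1.986028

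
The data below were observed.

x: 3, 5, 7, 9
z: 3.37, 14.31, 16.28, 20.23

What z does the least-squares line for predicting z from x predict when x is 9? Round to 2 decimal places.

21.43

n = 4, Σx = 24, Σy = 54.19, Σxy = 377.69, Σx² = 164
Sxx = Σx² − (Σx)²/n = 164 − 144 = 20
Sxy = Σxy − (Σx)(Σy)/n = 377.69 − 325.14 = 52.55
b = Sxy/Sxx = 52.55/20 = 2.6275
a = ȳ − b·x̄ = 13.5475 − 2.6275·6 = -2.2175
ŷ(9) = a + b·9 = -2.2175 + 2.6275·9 = 21.43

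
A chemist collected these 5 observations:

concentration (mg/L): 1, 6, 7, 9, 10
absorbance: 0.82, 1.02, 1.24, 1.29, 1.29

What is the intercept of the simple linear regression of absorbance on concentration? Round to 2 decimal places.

n = 5, Σx = 33, Σy = 5.66, Σxy = 40.13, Σx² = 267
Sxx = Σx² − (Σx)²/n = 267 − 217.8 = 49.2
Sxy = Σxy − (Σx)(Σy)/n = 40.13 − 37.356 = 2.774
b = Sxy/Sxx = 2.774/49.2 = 0.056382
a = ȳ − b·x̄ = 1.132 − 0.056382·6.6 = 0.759878

0.76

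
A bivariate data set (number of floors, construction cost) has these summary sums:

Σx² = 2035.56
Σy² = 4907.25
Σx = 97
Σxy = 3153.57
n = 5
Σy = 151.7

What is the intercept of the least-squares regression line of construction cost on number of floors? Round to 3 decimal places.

Sxx = Σx² − (Σx)²/n = 2035.56 − 1881.8 = 153.76
Sxy = Σxy − (Σx)(Σy)/n = 3153.57 − 2942.98 = 210.59
b = Sxy/Sxx = 210.59/153.76 = 1.369602
a = ȳ − b·x̄ = 30.34 − 1.369602·19.4 = 3.769722

3.770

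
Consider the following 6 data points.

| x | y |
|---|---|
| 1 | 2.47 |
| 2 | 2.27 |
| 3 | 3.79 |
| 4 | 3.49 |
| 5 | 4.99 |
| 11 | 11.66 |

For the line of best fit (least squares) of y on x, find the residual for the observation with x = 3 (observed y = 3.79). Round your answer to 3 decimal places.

n = 6, Σx = 26, Σy = 28.67, Σxy = 185.55, Σx² = 176
Sxx = Σx² − (Σx)²/n = 176 − 112.666667 = 63.333333
Sxy = Σxy − (Σx)(Σy)/n = 185.55 − 124.236667 = 61.313333
b = Sxy/Sxx = 61.313333/63.333333 = 0.968105
a = ȳ − b·x̄ = 4.778333 − 0.968105·4.333333 = 0.583211
ŷ(3) = 0.583211 + 0.968105·3 = 3.487526
residual = y − ŷ = 3.79 − 3.487526 = 0.302474

0.302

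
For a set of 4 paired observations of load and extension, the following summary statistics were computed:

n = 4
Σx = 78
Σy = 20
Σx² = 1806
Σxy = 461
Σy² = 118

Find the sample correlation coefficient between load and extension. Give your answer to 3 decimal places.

0.991

Sxx = Σx² − (Σx)²/n = 1806 − 1521 = 285
Sxy = Σxy − (Σx)(Σy)/n = 461 − 390 = 71
Syy = Σy² − (Σy)²/n = 118 − 100 = 18
r = Sxy/√(Sxx·Syy) = 71/√(5130) = 71/71.624018 = 0.991288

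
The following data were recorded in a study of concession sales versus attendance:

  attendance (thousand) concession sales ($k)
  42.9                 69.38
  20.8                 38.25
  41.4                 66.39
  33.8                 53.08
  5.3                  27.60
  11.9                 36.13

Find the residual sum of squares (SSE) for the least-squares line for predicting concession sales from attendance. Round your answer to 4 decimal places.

n = 6, Σx = 156.1, Σy = 290.83, Σxy = 8890.879, Σx² = 5299.15, Σy² = 15568.9023
Sxx = Σx² − (Σx)²/n = 5299.15 − 4061.201667 = 1237.948333
Sxy = Σxy − (Σx)(Σy)/n = 8890.879 − 7566.427167 = 1324.451833
Syy = Σy² − (Σy)²/n = 15568.9023 − 14097.014817 = 1471.887483
b = Sxy/Sxx = 1324.451833/1237.948333 = 1.069877
SSE = Syy − b·Sxy = 1471.887483 − 1.069877·1324.451833 = 54.887588

54.8876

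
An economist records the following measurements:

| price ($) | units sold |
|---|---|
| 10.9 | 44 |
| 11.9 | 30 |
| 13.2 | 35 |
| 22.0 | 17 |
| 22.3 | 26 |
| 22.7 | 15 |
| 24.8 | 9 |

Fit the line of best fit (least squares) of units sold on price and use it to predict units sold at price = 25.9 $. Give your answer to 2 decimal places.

n = 7, Σx = 127.8, Σy = 176, Σxy = 2816.1, Σx² = 2546.28
Sxx = Σx² − (Σx)²/n = 2546.28 − 2333.262857 = 213.017143
Sxy = Σxy − (Σx)(Σy)/n = 2816.1 − 3213.257143 = -397.157143
b = Sxy/Sxx = -397.157143/213.017143 = -1.864437
a = ȳ − b·x̄ = 25.142857 − (-1.864437)·18.257143 = 59.182158
ŷ(25.9) = a + b·25.9 = 59.182158 + (-1.864437)·25.9 = 10.893228

10.89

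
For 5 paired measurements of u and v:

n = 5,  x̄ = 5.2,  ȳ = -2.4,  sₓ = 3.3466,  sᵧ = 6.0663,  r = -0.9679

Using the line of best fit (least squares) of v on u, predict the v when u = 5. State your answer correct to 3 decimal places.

-2.049

b = r · sᵧ/sₓ = -0.9679 · 6.0663/3.3466 = -1.754489
a = ȳ − b·x̄ = -2.4 − (-1.754489)·5.2 = 6.723341
ŷ(5) = a + b·5 = 6.723341 + (-1.754489)·5 = -2.049102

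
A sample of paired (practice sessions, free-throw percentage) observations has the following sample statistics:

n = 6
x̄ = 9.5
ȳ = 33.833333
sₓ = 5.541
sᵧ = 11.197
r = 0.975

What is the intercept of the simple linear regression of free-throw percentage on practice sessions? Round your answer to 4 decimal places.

b = r · sᵧ/sₓ = 0.975 · 11.197/5.541 = 1.970236
a = ȳ − b·x̄ = 33.833333 − 1.970236·9.5 = 15.116096

15.1161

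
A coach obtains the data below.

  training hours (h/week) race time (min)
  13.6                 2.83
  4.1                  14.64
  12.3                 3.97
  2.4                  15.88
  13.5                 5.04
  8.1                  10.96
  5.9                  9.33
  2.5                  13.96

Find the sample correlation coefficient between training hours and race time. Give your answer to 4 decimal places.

n = 8, Σx = 62.4, Σy = 76.61, Σxy = 432.218, Σx² = 647.74, Σy² = 917.7275
Sxx = Σx² − (Σx)²/n = 647.74 − 486.72 = 161.02
Sxy = Σxy − (Σx)(Σy)/n = 432.218 − 597.558 = -165.34
Syy = Σy² − (Σy)²/n = 917.7275 − 733.636512 = 184.090988
r = Sxy/√(Sxx·Syy) = -165.34/√(29642.330807) = -165.34/172.169483 = -0.960333

-0.9603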